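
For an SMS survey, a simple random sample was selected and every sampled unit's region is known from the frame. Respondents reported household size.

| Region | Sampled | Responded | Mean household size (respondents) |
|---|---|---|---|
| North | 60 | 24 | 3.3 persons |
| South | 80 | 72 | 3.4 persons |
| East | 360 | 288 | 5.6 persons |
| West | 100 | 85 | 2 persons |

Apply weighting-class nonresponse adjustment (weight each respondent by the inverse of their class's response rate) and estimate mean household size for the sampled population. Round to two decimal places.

4.48

Class response rates: North 24/60 = 40%, South 72/80 = 90%, East 288/360 = 80%, West 85/100 = 85%.
Inverse-response-rate weighting restores each class to its sampled count, so class totals weight by n_sampled:
  North: 60 × 3.3 = 198
  South: 80 × 3.4 = 272
  East: 360 × 5.6 = 2016
  West: 100 × 2 = 200
Adjusted estimate = 2686 / 600 = 4.47667 → 4.48.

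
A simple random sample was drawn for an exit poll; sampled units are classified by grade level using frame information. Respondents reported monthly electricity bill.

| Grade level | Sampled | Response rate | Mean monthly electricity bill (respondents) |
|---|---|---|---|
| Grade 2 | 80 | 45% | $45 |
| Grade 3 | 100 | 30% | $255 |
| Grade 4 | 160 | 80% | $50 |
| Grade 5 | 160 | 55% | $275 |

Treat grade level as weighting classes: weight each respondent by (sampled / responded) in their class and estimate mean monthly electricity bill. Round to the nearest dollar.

$162

With weight = n_sampled/n_responded per class, the weighted class total is n_sampled:
  Grade 2: 80 × 45 = 3600
  Grade 3: 100 × 255 = 25,500
  Grade 4: 160 × 50 = 8000
  Grade 5: 160 × 275 = 44,000
Adjusted estimate = 81,100 / 500 = 162.2 → $162.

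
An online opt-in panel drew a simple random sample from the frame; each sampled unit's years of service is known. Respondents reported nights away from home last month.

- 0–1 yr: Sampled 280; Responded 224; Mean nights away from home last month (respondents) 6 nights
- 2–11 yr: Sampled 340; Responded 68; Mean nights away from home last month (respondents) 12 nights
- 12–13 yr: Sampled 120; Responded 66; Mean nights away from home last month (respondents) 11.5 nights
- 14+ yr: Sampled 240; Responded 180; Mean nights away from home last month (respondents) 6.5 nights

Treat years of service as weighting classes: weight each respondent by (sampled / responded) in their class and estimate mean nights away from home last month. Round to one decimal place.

Response rates by class: 0–1 yr 224/280 = 80%, 2–11 yr 68/340 = 20%, 12–13 yr 66/120 = 55%, 14+ yr 180/240 = 75%.
Weighting each respondent by the inverse class response rate inflates each class back to its sampled size, so the class weight is n_sampled:
  0–1 yr: 280 × 6 = 1680
  2–11 yr: 340 × 12 = 4080
  12–13 yr: 120 × 11.5 = 1380
  14+ yr: 240 × 6.5 = 1560
Adjusted estimate = 8700 / 980 = 8.87755 → 8.9.

8.9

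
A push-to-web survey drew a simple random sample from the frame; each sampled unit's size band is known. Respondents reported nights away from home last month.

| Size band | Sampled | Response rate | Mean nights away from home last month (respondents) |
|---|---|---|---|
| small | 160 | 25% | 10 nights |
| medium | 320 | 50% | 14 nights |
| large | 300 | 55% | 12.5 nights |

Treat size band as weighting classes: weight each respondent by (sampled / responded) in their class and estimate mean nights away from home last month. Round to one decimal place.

12.6

With weight = n_sampled/n_responded per class, the weighted class total is n_sampled:
  small: 160 × 10 = 1600
  medium: 320 × 14 = 4480
  large: 300 × 12.5 = 3750
Adjusted estimate = 9830 / 780 = 12.6026 → 12.6.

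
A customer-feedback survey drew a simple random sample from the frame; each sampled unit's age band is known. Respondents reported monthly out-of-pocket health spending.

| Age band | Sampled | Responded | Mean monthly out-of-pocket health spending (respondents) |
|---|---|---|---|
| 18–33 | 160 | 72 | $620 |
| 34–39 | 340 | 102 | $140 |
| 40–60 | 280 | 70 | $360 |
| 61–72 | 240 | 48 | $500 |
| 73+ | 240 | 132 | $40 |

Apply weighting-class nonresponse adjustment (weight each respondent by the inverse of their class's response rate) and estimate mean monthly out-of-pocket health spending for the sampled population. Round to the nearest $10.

Response rates by class: 18–33 72/160 = 45%, 34–39 102/340 = 30%, 40–60 70/280 = 25%, 61–72 48/240 = 20%, 73+ 132/240 = 55%.
Each respondent's weight = sampled/responded in their class; summing within a class gives n_sampled, so:
  18–33: 160 × 620 = 99,200
  34–39: 340 × 140 = 47,600
  40–60: 280 × 360 = 100,800
  61–72: 240 × 500 = 120,000
  73+: 240 × 40 = 9600
Adjusted estimate = 377,200 / 1,260 = 299.365 → $300.

$300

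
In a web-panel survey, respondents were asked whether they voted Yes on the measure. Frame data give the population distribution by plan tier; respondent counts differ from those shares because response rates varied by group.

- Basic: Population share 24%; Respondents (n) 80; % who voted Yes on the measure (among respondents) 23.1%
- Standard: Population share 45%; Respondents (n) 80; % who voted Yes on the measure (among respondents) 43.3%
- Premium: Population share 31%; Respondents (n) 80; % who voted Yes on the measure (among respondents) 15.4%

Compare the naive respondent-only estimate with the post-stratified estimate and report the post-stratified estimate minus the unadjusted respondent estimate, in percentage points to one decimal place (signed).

+2.5 percentage points

Naive respondent-only estimate (weights = respondent counts):
  (80/240)×23.1 + (80/240)×43.3 + (80/240)×15.4 = 27.2667%
Post-stratified estimate weights by population shares:
  0.24×23.1 + 0.45×43.3 + 0.31×15.4 = 29.803%
Difference = 29.803 − 27.2667 = 2.5363 pp.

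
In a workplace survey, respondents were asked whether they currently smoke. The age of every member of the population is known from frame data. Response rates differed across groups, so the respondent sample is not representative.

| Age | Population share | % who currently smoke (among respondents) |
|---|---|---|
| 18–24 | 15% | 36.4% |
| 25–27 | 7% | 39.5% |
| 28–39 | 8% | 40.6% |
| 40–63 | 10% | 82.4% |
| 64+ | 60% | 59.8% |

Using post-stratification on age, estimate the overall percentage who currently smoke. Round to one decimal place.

Weight each group's respondent value by its population share:
  18–24: 0.15 × 36.4 = 5.46
  25–27: 0.07 × 39.5 = 2.765
  28–39: 0.08 × 40.6 = 3.248
  40–63: 0.1 × 82.4 = 8.24
  64+: 0.6 × 59.8 = 35.88
Post-stratified estimate = 55.593 → 55.6%.

55.6%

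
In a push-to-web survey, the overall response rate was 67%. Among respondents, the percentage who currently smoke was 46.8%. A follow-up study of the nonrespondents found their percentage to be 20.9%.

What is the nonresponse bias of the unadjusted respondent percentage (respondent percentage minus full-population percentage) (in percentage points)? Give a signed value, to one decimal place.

Nonresponse fraction = 1 − 0.67 = 0.33.
Bias = (nonresponse fraction) × (respondent percentage − nonrespondent percentage)
     = 0.33 × (46.8 − 20.9) = 0.33 × 25.9 = 8.547.

+8.5 percentage points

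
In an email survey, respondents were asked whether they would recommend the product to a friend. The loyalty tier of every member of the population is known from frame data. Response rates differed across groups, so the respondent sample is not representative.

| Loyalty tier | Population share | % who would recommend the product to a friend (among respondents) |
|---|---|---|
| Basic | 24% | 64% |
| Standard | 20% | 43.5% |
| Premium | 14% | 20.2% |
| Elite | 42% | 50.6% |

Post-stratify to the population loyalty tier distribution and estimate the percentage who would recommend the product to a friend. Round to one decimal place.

48.1%

Post-stratification weights by population share, not respondent share:
  Basic: 0.24 × 64 = 15.36
  Standard: 0.2 × 43.5 = 8.7
  Premium: 0.14 × 20.2 = 2.828
  Elite: 0.42 × 50.6 = 21.252
Post-stratified estimate = 48.14 → 48.1%.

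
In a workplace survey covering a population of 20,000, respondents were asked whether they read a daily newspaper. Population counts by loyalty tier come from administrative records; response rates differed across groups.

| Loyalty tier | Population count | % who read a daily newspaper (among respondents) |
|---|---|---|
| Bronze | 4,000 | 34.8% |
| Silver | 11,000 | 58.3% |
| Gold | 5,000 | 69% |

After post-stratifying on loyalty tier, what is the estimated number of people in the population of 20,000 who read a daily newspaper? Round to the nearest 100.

Estimated count per cell = population count × respondent percentage:
  Bronze: 4,000 × 34.8% = 1392
  Silver: 11,000 × 58.3% = 6413
  Gold: 5,000 × 69% = 3450
Estimated total = 11,255 → 11,300.

11,300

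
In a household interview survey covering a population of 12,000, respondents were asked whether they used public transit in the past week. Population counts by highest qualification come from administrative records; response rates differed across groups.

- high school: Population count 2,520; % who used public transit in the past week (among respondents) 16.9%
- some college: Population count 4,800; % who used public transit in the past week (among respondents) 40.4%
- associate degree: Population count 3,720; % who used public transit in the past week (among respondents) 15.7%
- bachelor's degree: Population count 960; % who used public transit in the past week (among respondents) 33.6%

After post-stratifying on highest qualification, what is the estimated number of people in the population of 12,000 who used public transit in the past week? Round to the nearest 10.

3,270

Estimated count per cell = population count × respondent percentage:
  high school: 2,520 × 16.9% = 425.88
  some college: 4,800 × 40.4% = 1939.2
  associate degree: 3,720 × 15.7% = 584.04
  bachelor's degree: 960 × 33.6% = 322.56
Estimated total = 3271.68 → 3,270.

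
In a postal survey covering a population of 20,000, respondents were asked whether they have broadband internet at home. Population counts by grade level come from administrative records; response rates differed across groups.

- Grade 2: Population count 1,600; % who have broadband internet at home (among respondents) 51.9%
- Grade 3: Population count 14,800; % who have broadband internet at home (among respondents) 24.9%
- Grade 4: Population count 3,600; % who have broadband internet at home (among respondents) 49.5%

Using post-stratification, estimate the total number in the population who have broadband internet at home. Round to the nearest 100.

6,300

Each cell contributes its population count × the respondent rate:
  Grade 2: 1,600 × 51.9% = 830.4
  Grade 3: 14,800 × 24.9% = 3685.2
  Grade 4: 3,600 × 49.5% = 1782
Estimated total = 6297.6 → 6,300.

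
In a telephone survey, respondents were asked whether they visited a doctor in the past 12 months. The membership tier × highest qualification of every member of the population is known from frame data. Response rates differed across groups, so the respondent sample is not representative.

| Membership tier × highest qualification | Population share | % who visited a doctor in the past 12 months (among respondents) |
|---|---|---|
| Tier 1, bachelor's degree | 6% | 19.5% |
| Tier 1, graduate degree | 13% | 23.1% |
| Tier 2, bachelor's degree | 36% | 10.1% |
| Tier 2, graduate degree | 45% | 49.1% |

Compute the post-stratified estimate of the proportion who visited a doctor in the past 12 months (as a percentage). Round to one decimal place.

29.9%

Reweight to the known membership tier × highest qualification distribution:
  Tier 1, bachelor's degree: 0.06 × 19.5 = 1.17
  Tier 1, graduate degree: 0.13 × 23.1 = 3.003
  Tier 2, bachelor's degree: 0.36 × 10.1 = 3.636
  Tier 2, graduate degree: 0.45 × 49.1 = 22.095
Post-stratified estimate = 29.904 → 29.9%.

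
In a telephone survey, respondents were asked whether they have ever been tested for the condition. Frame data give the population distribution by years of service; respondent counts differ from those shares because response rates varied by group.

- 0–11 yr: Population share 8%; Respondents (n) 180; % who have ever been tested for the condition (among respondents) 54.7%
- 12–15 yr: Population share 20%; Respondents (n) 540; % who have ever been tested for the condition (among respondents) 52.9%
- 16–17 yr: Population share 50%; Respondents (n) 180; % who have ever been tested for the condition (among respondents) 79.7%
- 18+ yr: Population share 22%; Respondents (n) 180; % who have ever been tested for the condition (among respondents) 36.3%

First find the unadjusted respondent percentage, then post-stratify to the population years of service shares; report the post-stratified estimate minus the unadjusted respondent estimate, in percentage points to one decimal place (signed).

Naive respondent-only estimate (weights = respondent counts):
  (180/1080)×54.7 + (540/1080)×52.9 + (180/1080)×79.7 + (180/1080)×36.3 = 54.9%
Reweighting by population years of service shares:
  0.08×54.7 + 0.2×52.9 + 0.5×79.7 + 0.22×36.3 = 62.792%
Difference = 62.792 − 54.9 = 7.892 pp.

+7.9 percentage points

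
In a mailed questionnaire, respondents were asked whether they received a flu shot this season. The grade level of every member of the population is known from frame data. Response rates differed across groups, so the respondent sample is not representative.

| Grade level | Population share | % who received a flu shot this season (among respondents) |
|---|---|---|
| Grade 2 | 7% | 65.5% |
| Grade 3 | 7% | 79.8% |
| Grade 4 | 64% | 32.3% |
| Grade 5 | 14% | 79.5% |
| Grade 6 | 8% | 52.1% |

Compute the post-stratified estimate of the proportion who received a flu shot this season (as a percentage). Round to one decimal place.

46.1%

Post-stratification weights by population share, not respondent share:
  Grade 2: 0.07 × 65.5 = 4.585
  Grade 3: 0.07 × 79.8 = 5.586
  Grade 4: 0.64 × 32.3 = 20.672
  Grade 5: 0.14 × 79.5 = 11.13
  Grade 6: 0.08 × 52.1 = 4.168
Post-stratified estimate = 46.141 → 46.1%.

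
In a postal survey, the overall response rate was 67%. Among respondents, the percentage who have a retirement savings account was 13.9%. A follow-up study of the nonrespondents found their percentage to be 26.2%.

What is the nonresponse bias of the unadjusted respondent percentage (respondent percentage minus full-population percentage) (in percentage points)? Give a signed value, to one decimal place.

Nonresponse fraction = 1 − 0.67 = 0.33.
Bias = (nonresponse fraction) × (respondent percentage − nonrespondent percentage)
     = 0.33 × (13.9 − 26.2) = 0.33 × -12.3 = -4.059.

-4.1 percentage points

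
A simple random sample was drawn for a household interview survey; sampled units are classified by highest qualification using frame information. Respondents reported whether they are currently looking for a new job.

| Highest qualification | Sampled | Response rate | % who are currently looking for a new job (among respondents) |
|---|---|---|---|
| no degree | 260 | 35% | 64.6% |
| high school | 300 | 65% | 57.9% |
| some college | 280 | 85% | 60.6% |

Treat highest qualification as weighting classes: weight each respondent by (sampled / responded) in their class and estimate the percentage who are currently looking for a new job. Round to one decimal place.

Each respondent's weight = sampled/responded in their class; summing within a class gives n_sampled, so:
  no degree: 260 × 64.6 = 16,796
  high school: 300 × 57.9 = 17,370
  some college: 280 × 60.6 = 16,968
Adjusted estimate = 51,134 / 840 = 60.8738 → 60.9%.

60.9%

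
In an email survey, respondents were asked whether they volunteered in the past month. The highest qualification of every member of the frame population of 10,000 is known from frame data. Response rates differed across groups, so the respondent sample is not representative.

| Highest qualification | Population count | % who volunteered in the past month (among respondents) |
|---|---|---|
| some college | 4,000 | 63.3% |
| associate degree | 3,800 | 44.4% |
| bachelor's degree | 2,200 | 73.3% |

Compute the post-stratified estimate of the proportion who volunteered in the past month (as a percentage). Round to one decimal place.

Weight each group's respondent value by its population share:
  some college: (4,000/10,000) × 63.3 = 25.32
  associate degree: (3,800/10,000) × 44.4 = 16.872
  bachelor's degree: (2,200/10,000) × 73.3 = 16.126
Post-stratified estimate = 58.318 → 58.3%.

58.3%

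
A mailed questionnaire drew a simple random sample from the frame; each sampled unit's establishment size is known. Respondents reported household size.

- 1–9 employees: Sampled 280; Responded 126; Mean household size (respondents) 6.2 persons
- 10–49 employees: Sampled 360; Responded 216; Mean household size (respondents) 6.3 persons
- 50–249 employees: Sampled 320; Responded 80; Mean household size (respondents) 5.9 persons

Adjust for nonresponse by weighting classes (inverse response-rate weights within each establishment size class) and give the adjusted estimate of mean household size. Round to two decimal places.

Class response rates: 1–9 employees 126/280 = 45%, 10–49 employees 216/360 = 60%, 50–249 employees 80/320 = 25%.
With weight = n_sampled/n_responded per class, the weighted class total is n_sampled:
  1–9 employees: 280 × 6.2 = 1736
  10–49 employees: 360 × 6.3 = 2268
  50–249 employees: 320 × 5.9 = 1888
Adjusted estimate = 5892 / 960 = 6.1375 → 6.14.

6.14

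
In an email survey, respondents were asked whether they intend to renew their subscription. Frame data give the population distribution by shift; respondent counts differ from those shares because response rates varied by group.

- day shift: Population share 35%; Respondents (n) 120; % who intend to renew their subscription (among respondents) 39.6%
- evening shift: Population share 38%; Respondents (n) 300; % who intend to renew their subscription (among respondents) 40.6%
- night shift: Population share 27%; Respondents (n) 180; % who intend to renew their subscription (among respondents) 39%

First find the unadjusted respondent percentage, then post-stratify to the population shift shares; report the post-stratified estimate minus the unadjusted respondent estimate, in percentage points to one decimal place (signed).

Naive respondent-only estimate (weights = respondent counts):
  (120/600)×39.6 + (300/600)×40.6 + (180/600)×39 = 39.92%
Reweighting by population shift shares:
  0.35×39.6 + 0.38×40.6 + 0.27×39 = 39.818%
Difference = 39.818 − 39.92 = -0.102 pp.

-0.1 percentage points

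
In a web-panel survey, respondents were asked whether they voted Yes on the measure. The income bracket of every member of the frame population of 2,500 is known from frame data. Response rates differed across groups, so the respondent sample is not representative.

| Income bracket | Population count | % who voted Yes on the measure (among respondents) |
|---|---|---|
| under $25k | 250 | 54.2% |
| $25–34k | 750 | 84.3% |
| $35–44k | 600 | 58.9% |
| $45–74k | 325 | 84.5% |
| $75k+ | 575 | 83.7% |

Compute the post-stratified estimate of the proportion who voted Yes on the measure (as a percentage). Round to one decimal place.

Each cell contributes population-share × respondent value:
  under $25k: (250/2,500) × 54.2 = 5.42
  $25–34k: (750/2,500) × 84.3 = 25.29
  $35–44k: (600/2,500) × 58.9 = 14.136
  $45–74k: (325/2,500) × 84.5 = 10.985
  $75k+: (575/2,500) × 83.7 = 19.251
Post-stratified estimate = 75.082 → 75.1%.

75.1%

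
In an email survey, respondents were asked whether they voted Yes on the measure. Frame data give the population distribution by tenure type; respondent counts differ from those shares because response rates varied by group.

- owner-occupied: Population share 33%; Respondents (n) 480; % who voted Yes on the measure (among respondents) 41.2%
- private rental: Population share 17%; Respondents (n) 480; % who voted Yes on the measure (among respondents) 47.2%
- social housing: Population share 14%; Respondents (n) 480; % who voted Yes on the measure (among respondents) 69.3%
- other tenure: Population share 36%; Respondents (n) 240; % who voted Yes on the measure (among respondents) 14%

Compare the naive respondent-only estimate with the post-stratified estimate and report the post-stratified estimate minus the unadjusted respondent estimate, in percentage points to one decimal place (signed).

-10.7 percentage points

Without adjustment, the pooled respondent share is:
  (480/1680)×41.2 + (480/1680)×47.2 + (480/1680)×69.3 + (240/1680)×14 = 47.0571%
Post-stratifying to population shares instead:
  0.33×41.2 + 0.17×47.2 + 0.14×69.3 + 0.36×14 = 36.362%
Difference = 36.362 − 47.0571 = -10.6951 pp.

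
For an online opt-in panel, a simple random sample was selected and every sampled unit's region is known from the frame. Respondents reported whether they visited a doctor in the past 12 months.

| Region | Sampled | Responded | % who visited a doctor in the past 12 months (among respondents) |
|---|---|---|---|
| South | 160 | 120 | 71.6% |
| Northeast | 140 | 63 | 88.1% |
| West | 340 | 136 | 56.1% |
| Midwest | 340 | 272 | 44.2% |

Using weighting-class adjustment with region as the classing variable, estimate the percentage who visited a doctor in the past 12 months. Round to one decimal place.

59.1%

Response rates by class: South 120/160 = 75%, Northeast 63/140 = 45%, West 136/340 = 40%, Midwest 272/340 = 80%.
Each respondent's weight = sampled/responded in their class; summing within a class gives n_sampled, so:
  South: 160 × 71.6 = 11,456
  Northeast: 140 × 88.1 = 12,334
  West: 340 × 56.1 = 19,074
  Midwest: 340 × 44.2 = 15028
Adjusted estimate = 57,892 / 980 = 59.0735 → 59.1%.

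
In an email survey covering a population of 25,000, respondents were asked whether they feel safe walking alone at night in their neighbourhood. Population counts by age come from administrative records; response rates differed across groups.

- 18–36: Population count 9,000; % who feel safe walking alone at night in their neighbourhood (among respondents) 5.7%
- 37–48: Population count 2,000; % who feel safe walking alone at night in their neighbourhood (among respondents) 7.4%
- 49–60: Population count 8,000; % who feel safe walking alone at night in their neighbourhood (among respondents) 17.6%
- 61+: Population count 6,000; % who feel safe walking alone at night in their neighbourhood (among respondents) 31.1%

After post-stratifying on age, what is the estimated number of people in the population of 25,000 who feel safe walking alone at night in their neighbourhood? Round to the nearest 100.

Estimated count per cell = population count × respondent percentage:
  18–36: 9,000 × 5.7% = 513
  37–48: 2,000 × 7.4% = 148
  49–60: 8,000 × 17.6% = 1408
  61+: 6,000 × 31.1% = 1866
Estimated total = 3935 → 3,900.

3,900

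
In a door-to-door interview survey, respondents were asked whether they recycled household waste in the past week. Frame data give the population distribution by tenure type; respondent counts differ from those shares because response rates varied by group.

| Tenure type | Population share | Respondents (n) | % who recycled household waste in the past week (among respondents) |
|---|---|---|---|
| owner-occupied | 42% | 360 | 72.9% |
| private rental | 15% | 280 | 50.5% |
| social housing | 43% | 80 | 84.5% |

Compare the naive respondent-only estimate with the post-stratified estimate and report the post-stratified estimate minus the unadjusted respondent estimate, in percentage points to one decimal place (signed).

+9.1 percentage points

Unadjusted (pooled respondent) estimate weights by respondent counts:
  (360/720)×72.9 + (280/720)×50.5 + (80/720)×84.5 = 65.4778%
Post-stratified estimate weights by population shares:
  0.42×72.9 + 0.15×50.5 + 0.43×84.5 = 74.528%
Difference = 74.528 − 65.4778 = 9.0502 pp.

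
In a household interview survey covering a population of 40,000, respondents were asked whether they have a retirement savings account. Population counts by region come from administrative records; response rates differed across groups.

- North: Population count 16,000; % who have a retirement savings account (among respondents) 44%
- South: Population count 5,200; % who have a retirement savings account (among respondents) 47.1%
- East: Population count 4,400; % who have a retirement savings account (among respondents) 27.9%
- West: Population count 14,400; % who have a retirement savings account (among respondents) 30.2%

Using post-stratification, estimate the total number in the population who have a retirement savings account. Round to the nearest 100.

15,100

Each cell contributes its population count × the respondent rate:
  North: 16,000 × 44% = 7040
  South: 5,200 × 47.1% = 2449.2
  East: 4,400 × 27.9% = 1227.6
  West: 14,400 × 30.2% = 4348.8
Estimated total = 15065.6 → 15,100.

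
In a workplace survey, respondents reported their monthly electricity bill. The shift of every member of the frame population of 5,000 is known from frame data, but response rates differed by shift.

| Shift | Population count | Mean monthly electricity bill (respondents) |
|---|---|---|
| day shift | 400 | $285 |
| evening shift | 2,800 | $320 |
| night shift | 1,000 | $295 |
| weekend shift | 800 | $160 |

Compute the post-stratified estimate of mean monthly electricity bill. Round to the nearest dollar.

Weight each group's respondent value by its population share:
  day shift: (400/5,000) × 285 = 22.8
  evening shift: (2,800/5,000) × 320 = 179.2
  night shift: (1,000/5,000) × 295 = 59
  weekend shift: (800/5,000) × 160 = 25.6
Post-stratified estimate = 286.6 → $287.

$287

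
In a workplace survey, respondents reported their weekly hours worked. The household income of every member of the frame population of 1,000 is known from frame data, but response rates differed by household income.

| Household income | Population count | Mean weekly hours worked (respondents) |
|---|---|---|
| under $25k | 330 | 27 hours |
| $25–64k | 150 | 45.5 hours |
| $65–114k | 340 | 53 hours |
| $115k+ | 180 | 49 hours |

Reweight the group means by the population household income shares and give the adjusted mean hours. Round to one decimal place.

Post-stratification weights by population share, not respondent share:
  under $25k: (330/1,000) × 27 = 8.91
  $25–64k: (150/1,000) × 45.5 = 6.825
  $65–114k: (340/1,000) × 53 = 18.02
  $115k+: (180/1,000) × 49 = 8.82
Post-stratified estimate = 42.575 → 42.6.

42.6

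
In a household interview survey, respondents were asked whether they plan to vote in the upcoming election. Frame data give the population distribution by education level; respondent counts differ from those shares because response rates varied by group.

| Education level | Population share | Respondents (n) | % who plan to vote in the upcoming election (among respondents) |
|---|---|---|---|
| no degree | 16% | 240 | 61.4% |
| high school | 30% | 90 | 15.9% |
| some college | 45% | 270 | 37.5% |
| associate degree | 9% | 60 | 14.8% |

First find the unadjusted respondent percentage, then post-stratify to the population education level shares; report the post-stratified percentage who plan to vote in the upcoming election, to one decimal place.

Naive respondent-only estimate (weights = respondent counts):
  (240/660)×61.4 + (90/660)×15.9 + (270/660)×37.5 + (60/660)×14.8 = 41.1818%
Post-stratified estimate weights by population shares:
  0.16×61.4 + 0.3×15.9 + 0.45×37.5 + 0.09×14.8 = 32.801%

32.8%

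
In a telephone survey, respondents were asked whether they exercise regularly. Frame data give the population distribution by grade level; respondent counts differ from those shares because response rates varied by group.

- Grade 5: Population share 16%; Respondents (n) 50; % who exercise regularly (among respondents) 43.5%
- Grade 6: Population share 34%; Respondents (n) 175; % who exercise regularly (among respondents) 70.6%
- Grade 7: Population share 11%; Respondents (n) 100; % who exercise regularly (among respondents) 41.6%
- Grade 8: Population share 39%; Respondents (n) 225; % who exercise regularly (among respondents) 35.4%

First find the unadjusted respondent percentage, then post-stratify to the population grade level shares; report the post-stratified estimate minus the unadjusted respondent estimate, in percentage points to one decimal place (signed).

+0.9 percentage points

Without adjustment, the pooled respondent share is:
  (50/550)×43.5 + (175/550)×70.6 + (100/550)×41.6 + (225/550)×35.4 = 48.4636%
Post-stratified estimate weights by population shares:
  0.16×43.5 + 0.34×70.6 + 0.11×41.6 + 0.39×35.4 = 49.346%
Difference = 49.346 − 48.4636 = 0.8824 pp.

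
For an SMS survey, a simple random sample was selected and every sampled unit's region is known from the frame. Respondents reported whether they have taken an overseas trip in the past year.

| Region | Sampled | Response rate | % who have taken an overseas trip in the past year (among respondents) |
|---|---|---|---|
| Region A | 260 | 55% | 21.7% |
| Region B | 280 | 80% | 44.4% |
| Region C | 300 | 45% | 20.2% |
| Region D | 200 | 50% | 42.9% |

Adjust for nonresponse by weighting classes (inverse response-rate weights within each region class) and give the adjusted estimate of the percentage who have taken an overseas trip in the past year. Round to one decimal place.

31.5%

Inverse-response-rate weighting restores each class to its sampled count, so class totals weight by n_sampled:
  Region A: 260 × 21.7 = 5642
  Region B: 280 × 44.4 = 12,432
  Region C: 300 × 20.2 = 6060
  Region D: 200 × 42.9 = 8580
Adjusted estimate = 32,714 / 1,040 = 31.4558 → 31.5%.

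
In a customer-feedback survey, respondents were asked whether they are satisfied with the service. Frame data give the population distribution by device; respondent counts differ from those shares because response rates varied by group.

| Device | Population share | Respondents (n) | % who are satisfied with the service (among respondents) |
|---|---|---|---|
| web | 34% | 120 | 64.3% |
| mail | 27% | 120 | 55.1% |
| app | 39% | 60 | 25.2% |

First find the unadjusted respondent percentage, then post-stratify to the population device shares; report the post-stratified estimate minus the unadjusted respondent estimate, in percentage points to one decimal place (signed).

-6.2 percentage points

Unadjusted (pooled respondent) estimate weights by respondent counts:
  (120/300)×64.3 + (120/300)×55.1 + (60/300)×25.2 = 52.8%
Post-stratified estimate weights by population shares:
  0.34×64.3 + 0.27×55.1 + 0.39×25.2 = 46.567%
Difference = 46.567 − 52.8 = -6.233 pp.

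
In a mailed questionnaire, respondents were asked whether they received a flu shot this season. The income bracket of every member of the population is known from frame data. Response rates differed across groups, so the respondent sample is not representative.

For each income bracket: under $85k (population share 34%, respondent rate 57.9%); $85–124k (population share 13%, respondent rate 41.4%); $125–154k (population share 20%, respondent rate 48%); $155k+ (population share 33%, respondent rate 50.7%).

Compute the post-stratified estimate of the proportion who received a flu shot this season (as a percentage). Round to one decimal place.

51.4%

Each cell contributes population-share × respondent value:
  under $85k: 0.34 × 57.9 = 19.686
  $85–124k: 0.13 × 41.4 = 5.382
  $125–154k: 0.2 × 48 = 9.6
  $155k+: 0.33 × 50.7 = 16.731
Post-stratified estimate = 51.399 → 51.4%.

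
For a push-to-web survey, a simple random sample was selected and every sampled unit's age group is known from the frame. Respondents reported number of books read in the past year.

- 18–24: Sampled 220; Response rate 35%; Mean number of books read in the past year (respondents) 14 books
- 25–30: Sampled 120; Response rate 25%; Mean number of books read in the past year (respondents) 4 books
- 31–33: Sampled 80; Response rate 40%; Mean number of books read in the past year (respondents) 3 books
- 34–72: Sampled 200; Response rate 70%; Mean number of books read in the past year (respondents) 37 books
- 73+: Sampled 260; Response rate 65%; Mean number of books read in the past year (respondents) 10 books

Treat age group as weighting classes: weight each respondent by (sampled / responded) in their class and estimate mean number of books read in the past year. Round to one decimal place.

15.7

With weight = n_sampled/n_responded per class, the weighted class total is n_sampled:
  18–24: 220 × 14 = 3080
  25–30: 120 × 4 = 480
  31–33: 80 × 3 = 240
  34–72: 200 × 37 = 7400
  73+: 260 × 10 = 2600
Adjusted estimate = 13,800 / 880 = 15.6818 → 15.7.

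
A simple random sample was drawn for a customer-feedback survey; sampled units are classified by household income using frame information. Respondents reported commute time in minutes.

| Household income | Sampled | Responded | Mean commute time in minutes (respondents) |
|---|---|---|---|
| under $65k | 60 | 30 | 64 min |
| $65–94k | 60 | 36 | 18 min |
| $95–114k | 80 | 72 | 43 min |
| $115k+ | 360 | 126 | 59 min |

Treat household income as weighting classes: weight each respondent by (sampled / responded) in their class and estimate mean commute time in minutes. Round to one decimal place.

Class response rates: under $65k 30/60 = 50%, $65–94k 36/60 = 60%, $95–114k 72/80 = 90%, $115k+ 126/360 = 35%.
Weighting each respondent by the inverse class response rate inflates each class back to its sampled size, so the class weight is n_sampled:
  under $65k: 60 × 64 = 3840
  $65–94k: 60 × 18 = 1080
  $95–114k: 80 × 43 = 3440
  $115k+: 360 × 59 = 21,240
Adjusted estimate = 29,600 / 560 = 52.8571 → 52.9.

52.9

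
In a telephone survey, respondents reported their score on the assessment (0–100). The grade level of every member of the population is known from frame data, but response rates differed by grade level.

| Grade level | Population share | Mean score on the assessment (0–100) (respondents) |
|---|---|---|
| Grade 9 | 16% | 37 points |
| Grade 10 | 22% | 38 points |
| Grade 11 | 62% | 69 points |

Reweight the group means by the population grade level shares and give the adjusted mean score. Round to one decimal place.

Reweight to the known grade level distribution:
  Grade 9: 0.16 × 37 = 5.92
  Grade 10: 0.22 × 38 = 8.36
  Grade 11: 0.62 × 69 = 42.78
Post-stratified estimate = 57.06 → 57.1.

57.1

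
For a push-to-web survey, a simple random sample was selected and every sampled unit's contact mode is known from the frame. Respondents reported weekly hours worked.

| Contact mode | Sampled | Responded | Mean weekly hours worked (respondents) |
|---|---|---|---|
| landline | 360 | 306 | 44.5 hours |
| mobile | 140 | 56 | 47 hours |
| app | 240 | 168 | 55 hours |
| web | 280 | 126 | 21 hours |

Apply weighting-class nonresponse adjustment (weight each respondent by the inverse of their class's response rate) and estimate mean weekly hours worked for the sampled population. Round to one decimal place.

Response rates by class: landline 306/360 = 85%, mobile 56/140 = 40%, app 168/240 = 70%, web 126/280 = 45%.
With weight = n_sampled/n_responded per class, the weighted class total is n_sampled:
  landline: 360 × 44.5 = 16,020
  mobile: 140 × 47 = 6580
  app: 240 × 55 = 13,200
  web: 280 × 21 = 5880
Adjusted estimate = 41,680 / 1,020 = 40.8627 → 40.9.

40.9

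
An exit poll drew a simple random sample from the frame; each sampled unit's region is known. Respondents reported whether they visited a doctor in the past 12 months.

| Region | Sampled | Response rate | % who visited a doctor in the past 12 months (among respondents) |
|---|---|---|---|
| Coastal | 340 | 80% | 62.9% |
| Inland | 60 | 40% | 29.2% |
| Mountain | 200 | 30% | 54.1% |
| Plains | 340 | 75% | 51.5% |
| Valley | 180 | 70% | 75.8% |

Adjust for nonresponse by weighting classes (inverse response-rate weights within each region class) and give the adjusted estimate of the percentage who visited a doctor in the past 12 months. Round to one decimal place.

Each respondent's weight = sampled/responded in their class; summing within a class gives n_sampled, so:
  Coastal: 340 × 62.9 = 21,386
  Inland: 60 × 29.2 = 1752
  Mountain: 200 × 54.1 = 10,820
  Plains: 340 × 51.5 = 17,510
  Valley: 180 × 75.8 = 13,644
Adjusted estimate = 65,112 / 1,120 = 58.1357 → 58.1%.

58.1%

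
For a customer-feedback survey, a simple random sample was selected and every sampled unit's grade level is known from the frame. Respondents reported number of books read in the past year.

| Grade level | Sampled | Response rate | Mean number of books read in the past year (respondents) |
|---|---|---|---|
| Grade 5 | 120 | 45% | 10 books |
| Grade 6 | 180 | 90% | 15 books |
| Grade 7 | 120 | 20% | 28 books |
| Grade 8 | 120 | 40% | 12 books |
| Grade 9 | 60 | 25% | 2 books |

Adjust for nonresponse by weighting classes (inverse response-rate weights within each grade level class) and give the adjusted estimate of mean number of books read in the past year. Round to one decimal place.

Weighting each respondent by the inverse class response rate inflates each class back to its sampled size, so the class weight is n_sampled:
  Grade 5: 120 × 10 = 1200
  Grade 6: 180 × 15 = 2700
  Grade 7: 120 × 28 = 3360
  Grade 8: 120 × 12 = 1440
  Grade 9: 60 × 2 = 120
Adjusted estimate = 8820 / 600 = 14.7 → 14.7.

14.7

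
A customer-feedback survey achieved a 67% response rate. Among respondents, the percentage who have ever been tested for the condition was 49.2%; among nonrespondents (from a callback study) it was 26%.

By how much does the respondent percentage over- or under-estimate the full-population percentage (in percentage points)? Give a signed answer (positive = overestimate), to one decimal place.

Nonresponse fraction = 1 − 0.67 = 0.33.
Bias = (nonresponse fraction) × (respondent percentage − nonrespondent percentage)
     = 0.33 × (49.2 − 26) = 0.33 × 23.2 = 7.656.

+7.7 percentage points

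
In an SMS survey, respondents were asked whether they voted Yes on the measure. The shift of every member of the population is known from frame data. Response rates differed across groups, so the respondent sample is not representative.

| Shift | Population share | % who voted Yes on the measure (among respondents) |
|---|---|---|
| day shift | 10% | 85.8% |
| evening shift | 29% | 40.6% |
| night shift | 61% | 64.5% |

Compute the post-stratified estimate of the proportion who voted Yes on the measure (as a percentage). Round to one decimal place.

Weight each group's respondent value by its population share:
  day shift: 0.1 × 85.8 = 8.58
  evening shift: 0.29 × 40.6 = 11.774
  night shift: 0.61 × 64.5 = 39.345
Post-stratified estimate = 59.699 → 59.7%.

59.7%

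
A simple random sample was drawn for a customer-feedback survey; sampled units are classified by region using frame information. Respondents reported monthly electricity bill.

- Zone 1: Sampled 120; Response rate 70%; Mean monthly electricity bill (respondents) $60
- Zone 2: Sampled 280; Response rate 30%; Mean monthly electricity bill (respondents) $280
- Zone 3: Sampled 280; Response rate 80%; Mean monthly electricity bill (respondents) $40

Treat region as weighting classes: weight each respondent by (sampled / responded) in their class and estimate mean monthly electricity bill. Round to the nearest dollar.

With weight = n_sampled/n_responded per class, the weighted class total is n_sampled:
  Zone 1: 120 × 60 = 7200
  Zone 2: 280 × 280 = 78,400
  Zone 3: 280 × 40 = 11,200
Adjusted estimate = 96,800 / 680 = 142.353 → $142.

$142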